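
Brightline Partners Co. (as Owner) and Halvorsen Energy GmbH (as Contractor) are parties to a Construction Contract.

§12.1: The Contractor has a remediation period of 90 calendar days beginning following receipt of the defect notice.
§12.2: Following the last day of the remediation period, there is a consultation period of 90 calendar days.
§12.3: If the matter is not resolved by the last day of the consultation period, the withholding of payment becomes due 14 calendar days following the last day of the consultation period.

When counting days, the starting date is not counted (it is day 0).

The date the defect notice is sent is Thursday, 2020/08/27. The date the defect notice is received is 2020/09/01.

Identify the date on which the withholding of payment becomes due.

2021/03/14

The last day of the remediation period: 90 calendar days after 2020/09/01 is 2020/11/30.
The last day of the consultation period: 2020/11/30 + 90 days = 2021/02/28.
The date on which the withholding of payment becomes due: 2021/02/28 + 14 days = 2021/03/14.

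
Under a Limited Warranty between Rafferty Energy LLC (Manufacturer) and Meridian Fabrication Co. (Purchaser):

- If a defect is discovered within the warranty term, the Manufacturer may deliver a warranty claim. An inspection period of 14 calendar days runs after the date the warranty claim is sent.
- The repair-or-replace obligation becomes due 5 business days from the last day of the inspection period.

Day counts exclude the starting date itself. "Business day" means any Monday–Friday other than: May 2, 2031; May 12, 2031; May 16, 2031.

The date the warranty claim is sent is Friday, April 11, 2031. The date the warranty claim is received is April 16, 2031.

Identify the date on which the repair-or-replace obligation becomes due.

Adding 14 calendar days to April 11, 2031 gives April 25, 2031, which is the last day of the inspection period.
The date on which the repair-or-replace obligation becomes due: counting 5 business days from Friday, April 25, 2031 (Apr 28, Apr 29, Apr 30, May 1, May 5, skipping weekends and the listed holiday on May 2) reaches Monday, May 5, 2031.

May 5, 2031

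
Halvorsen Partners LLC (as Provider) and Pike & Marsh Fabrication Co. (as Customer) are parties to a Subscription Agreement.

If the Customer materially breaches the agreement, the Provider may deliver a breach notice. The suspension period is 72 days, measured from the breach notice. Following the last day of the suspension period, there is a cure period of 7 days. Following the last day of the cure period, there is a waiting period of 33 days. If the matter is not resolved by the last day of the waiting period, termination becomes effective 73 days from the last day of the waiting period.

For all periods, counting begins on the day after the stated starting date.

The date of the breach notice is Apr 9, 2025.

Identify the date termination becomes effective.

Oct 11, 2025

The last day of the suspension period: Apr 9, 2025 + 72 days = Jun 20, 2025.
Adding 7 calendar days to Jun 20, 2025 gives Jun 27, 2025, which is the last day of the cure period.
Adding 33 calendar days to Jun 27, 2025 gives Jul 30, 2025, which is the last day of the waiting period.
Adding 73 calendar days to Jul 30, 2025 gives Oct 11, 2025, which is the date termination becomes effective.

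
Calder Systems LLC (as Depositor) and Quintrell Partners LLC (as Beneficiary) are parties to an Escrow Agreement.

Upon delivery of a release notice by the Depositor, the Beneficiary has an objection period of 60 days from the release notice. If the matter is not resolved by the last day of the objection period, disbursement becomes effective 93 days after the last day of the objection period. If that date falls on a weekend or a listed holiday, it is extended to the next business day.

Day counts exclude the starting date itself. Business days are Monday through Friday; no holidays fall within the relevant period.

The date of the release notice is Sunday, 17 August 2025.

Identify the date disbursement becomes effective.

19 January 2026

The last day of the objection period: 17 August 2025 + 60 days = 16 October 2025.
The date disbursement becomes effective: 93 calendar days after 16 October 2025 is 17 January 2026. That falls on a Saturday, so it rolls to the next business day, Monday, 19 January 2026.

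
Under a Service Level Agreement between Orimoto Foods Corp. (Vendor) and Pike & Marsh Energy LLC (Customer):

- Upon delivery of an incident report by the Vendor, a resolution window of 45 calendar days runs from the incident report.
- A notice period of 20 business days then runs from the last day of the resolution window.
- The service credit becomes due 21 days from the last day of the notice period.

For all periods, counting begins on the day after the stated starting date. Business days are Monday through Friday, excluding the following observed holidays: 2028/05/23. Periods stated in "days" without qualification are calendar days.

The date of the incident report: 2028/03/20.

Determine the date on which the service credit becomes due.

The last day of the resolution window: 45 calendar days after 2028/03/20 is 2028/05/04.
From Thursday, 2028/05/04, 20 business days (May 5, May 8, May 9, May 10, …, May 31, Jun 1, Jun 2, skipping weekends and the listed holiday on May 23) brings us to Friday, 2028/06/02, which is the last day of the notice period.
The date on which the service credit becomes due: 21 calendar days after 2028/06/02 is 2028/06/23.

2028/06/23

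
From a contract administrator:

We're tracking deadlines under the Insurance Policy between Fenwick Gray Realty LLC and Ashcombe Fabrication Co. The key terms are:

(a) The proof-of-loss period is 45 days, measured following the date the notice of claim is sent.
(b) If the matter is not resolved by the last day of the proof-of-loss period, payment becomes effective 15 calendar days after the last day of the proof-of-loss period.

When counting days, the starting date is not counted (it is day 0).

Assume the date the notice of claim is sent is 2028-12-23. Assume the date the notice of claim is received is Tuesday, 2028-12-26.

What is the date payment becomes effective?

The last day of the proof-of-loss period: 2028-12-23 + 45 days = 2029-02-06.
Adding 15 calendar days to 2029-02-06 gives 2029-02-21, which is the date payment becomes effective.

2029-02-21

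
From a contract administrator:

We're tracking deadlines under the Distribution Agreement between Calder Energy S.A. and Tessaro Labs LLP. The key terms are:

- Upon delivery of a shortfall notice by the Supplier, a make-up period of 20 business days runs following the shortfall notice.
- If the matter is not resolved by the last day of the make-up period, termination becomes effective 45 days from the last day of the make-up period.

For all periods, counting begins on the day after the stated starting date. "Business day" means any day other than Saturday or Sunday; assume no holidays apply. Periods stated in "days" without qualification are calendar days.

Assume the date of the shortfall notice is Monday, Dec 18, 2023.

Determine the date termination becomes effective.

Feb 29, 2024

From Monday, Dec 18, 2023, 20 business days (Dec 19, Dec 20, Dec 21, Dec 22, …, Jan 11, Jan 12, Jan 15, skipping weekends) brings us to Monday, Jan 15, 2024, which is the last day of the make-up period.
The date termination becomes effective: 45 calendar days after Jan 15, 2024 is Feb 29, 2024.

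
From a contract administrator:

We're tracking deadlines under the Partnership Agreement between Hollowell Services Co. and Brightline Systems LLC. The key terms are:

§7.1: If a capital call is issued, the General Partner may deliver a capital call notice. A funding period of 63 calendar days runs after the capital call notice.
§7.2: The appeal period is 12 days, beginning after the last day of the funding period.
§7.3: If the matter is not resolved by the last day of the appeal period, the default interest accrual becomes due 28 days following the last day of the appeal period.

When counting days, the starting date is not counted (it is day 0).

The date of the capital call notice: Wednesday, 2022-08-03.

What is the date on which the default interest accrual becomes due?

Adding 63 calendar days to 2022-08-03 gives 2022-10-05, which is the last day of the funding period.
The last day of the appeal period: 2022-10-05 + 12 days = 2022-10-17.
The date on which the default interest accrual becomes due: 2022-10-17 + 28 days = 2022-11-14.

2022-11-14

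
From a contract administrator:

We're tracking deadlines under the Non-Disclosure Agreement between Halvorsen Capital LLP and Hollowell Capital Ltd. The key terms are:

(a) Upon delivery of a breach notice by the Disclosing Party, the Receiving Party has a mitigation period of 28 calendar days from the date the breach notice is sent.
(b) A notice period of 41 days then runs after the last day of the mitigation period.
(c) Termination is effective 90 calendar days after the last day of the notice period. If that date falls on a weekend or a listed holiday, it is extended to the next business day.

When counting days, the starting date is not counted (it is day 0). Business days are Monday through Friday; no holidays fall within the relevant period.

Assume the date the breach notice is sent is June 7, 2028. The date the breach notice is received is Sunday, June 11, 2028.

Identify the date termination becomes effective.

The last day of the mitigation period: June 7, 2028 + 28 days = July 5, 2028.
The last day of the notice period: 41 calendar days after July 5, 2028 is August 15, 2028.
Adding 90 calendar days to August 15, 2028 gives November 13, 2028, which is the date termination becomes effective. November 13, 2028 is a Monday, so no roll-forward applies.

November 13, 2028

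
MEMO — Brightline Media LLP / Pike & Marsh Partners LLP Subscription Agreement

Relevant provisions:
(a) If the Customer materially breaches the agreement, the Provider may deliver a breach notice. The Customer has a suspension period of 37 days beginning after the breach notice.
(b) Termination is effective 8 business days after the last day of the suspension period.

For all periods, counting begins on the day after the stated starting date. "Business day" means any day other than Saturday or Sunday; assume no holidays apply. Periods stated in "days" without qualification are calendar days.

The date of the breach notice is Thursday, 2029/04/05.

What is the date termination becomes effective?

2029/05/23

The last day of the suspension period: 37 calendar days after 2029/04/05 is 2029/05/12.
The date termination becomes effective: counting 8 business days from Saturday, 2029/05/12 (May 14, May 15, May 16, May 17, May 18, May 21, May 22, May 23, skipping weekends) reaches Wednesday, 2029/05/23.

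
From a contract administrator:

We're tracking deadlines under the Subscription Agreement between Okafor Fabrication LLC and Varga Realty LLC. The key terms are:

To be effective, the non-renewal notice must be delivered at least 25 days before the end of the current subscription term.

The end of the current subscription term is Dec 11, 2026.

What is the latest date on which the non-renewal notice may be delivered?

Dec 11, 2026 minus 25 days is Nov 16, 2026.

Nov 16, 2026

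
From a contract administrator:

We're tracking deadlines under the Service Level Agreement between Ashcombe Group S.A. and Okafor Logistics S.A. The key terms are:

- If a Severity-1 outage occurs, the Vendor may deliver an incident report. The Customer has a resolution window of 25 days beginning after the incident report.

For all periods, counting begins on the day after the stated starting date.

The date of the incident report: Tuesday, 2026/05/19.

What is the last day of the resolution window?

The last day of the resolution window: 2026/05/19 + 25 days = 2026/06/13.

2026/06/13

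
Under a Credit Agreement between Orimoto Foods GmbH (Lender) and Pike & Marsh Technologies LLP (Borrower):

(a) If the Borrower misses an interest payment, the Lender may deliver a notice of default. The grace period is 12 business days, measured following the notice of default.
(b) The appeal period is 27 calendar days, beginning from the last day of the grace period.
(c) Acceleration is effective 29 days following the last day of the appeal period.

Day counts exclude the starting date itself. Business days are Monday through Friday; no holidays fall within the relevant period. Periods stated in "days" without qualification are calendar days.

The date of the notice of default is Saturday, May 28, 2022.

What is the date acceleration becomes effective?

The last day of the grace period: 12 business days after Saturday, May 28, 2022, skipping weekends — May 30, May 31, Jun 1, Jun 2, …, Jun 10, Jun 13, Jun 14 — lands on Tuesday, Jun 14, 2022.
The last day of the appeal period: Jun 14, 2022 + 27 days = Jul 11, 2022.
The date acceleration becomes effective: 29 calendar days after Jul 11, 2022 is Aug 9, 2022.

Aug 9, 2022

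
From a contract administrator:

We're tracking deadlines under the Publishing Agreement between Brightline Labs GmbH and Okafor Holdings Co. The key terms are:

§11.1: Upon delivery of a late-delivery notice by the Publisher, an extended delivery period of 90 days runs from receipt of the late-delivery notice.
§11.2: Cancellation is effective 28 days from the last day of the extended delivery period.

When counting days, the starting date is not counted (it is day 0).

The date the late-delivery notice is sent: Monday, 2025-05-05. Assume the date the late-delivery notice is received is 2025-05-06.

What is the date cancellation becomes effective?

Adding 90 calendar days to 2025-05-06 gives 2025-08-04, which is the last day of the extended delivery period.
The date cancellation becomes effective: 28 calendar days after 2025-08-04 is 2025-09-01.

2025-09-01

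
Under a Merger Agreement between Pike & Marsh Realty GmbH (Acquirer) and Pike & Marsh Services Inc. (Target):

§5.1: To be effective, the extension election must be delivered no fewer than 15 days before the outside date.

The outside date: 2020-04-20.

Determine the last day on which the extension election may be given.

2020-04-05

Counting back 15 calendar days from 2020-04-20 gives 2020-04-05.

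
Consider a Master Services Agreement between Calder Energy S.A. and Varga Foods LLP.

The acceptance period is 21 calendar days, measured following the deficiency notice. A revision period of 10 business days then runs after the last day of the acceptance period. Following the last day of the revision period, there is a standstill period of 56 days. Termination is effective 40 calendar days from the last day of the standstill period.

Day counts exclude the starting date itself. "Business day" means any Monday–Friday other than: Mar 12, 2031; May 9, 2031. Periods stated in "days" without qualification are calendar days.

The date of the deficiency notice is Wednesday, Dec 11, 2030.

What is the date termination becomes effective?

The last day of the acceptance period: 21 calendar days after Dec 11, 2030 is Jan 1, 2031.
The last day of the revision period: counting 10 business days from Wednesday, Jan 1, 2031 (Jan 2, Jan 3, Jan 6, Jan 7, Jan 8, Jan 9, Jan 10, Jan 13, Jan 14, Jan 15, skipping weekends) reaches Wednesday, Jan 15, 2031.
Adding 56 calendar days to Jan 15, 2031 gives Mar 12, 2031, which is the last day of the standstill period.
Adding 40 calendar days to Mar 12, 2031 gives Apr 21, 2031, which is the date termination becomes effective.

Apr 21, 2031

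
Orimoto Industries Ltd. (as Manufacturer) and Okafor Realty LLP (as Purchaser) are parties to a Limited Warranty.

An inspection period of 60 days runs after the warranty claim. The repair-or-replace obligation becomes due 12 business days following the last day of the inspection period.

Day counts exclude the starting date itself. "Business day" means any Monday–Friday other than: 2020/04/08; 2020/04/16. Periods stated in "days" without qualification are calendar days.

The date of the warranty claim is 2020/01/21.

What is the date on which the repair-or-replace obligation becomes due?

The last day of the inspection period: 2020/01/21 + 60 days = 2020/03/21.
From Saturday, 2020/03/21, 12 business days (Mar 23, Mar 24, Mar 25, Mar 26, …, Apr 3, Apr 6, Apr 7, skipping weekends) brings us to Tuesday, 2020/04/07, which is the date on which the repair-or-replace obligation becomes due.

2020/04/07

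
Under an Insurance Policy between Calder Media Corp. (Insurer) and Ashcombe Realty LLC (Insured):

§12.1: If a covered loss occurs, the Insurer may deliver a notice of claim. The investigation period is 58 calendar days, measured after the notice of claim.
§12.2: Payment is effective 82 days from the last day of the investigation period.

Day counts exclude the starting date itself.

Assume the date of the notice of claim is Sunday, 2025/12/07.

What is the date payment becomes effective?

2026/04/26

The last day of the investigation period: 58 calendar days after 2025/12/07 is 2026/02/03.
The date payment becomes effective: 2026/02/03 + 82 days = 2026/04/26.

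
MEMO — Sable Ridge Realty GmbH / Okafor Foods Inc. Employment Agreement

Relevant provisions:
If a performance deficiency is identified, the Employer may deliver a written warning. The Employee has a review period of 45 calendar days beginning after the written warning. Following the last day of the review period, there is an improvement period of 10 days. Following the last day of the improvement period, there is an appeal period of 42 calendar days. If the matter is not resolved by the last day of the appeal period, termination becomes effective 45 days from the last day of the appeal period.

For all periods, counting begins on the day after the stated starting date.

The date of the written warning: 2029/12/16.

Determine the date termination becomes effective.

2030/05/07

Adding 45 calendar days to 2029/12/16 gives 2030/01/30, which is the last day of the review period.
Adding 10 calendar days to 2030/01/30 gives 2030/02/09, which is the last day of the improvement period.
The last day of the appeal period: 2030/02/09 + 42 days = 2030/03/23.
Adding 45 calendar days to 2030/03/23 gives 2030/05/07, which is the date termination becomes effective.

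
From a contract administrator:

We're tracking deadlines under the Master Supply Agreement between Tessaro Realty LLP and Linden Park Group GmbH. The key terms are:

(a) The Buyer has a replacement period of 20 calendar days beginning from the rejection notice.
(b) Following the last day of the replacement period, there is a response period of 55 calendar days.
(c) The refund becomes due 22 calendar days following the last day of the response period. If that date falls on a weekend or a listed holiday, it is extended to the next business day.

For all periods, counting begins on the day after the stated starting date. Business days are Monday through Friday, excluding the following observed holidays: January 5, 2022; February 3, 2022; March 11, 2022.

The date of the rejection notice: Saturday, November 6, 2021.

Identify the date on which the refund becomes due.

February 11, 2022

The last day of the replacement period: November 6, 2021 + 20 days = November 26, 2021.
The last day of the response period: November 26, 2021 + 55 days = January 20, 2022.
The date on which the refund becomes due: January 20, 2022 + 22 days = February 11, 2022. February 11, 2022 is a Friday and is not a listed holiday, so no roll-forward applies.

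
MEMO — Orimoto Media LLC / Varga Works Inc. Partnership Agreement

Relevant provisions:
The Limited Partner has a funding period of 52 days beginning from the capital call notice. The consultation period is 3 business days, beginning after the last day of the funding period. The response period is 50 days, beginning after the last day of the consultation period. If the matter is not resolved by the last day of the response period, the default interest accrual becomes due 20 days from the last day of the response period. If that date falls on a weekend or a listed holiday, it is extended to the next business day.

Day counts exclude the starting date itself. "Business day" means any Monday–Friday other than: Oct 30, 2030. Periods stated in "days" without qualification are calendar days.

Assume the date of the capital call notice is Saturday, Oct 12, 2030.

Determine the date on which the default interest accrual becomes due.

Feb 14, 2031

Adding 52 calendar days to Oct 12, 2030 gives Dec 3, 2030, which is the last day of the funding period.
From Tuesday, Dec 3, 2030, 3 business days (Dec 4, Dec 5, Dec 6, skipping weekends) brings us to Friday, Dec 6, 2030, which is the last day of the consultation period.
The last day of the response period: Dec 6, 2030 + 50 days = Jan 25, 2031.
The date on which the default interest accrual becomes due: 20 calendar days after Jan 25, 2031 is Feb 14, 2031. Feb 14, 2031 is a Friday and is not a listed holiday, so no roll-forward applies.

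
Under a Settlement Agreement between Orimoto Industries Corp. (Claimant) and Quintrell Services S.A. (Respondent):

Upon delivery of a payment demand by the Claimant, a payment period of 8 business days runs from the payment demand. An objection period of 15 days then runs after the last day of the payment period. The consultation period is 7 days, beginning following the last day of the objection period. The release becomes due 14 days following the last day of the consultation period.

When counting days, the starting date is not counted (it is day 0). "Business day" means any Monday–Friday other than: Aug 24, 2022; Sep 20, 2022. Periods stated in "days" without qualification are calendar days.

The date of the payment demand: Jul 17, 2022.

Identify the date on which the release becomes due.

Sep 1, 2022

The last day of the payment period: 8 business days after Sunday, Jul 17, 2022, skipping weekends — Jul 18, Jul 19, Jul 20, Jul 21, Jul 22, Jul 25, Jul 26, Jul 27 — lands on Wednesday, Jul 27, 2022.
Adding 15 calendar days to Jul 27, 2022 gives Aug 11, 2022, which is the last day of the objection period.
The last day of the consultation period: Aug 11, 2022 + 7 days = Aug 18, 2022.
The date on which the release becomes due: 14 calendar days after Aug 18, 2022 is Sep 1, 2022.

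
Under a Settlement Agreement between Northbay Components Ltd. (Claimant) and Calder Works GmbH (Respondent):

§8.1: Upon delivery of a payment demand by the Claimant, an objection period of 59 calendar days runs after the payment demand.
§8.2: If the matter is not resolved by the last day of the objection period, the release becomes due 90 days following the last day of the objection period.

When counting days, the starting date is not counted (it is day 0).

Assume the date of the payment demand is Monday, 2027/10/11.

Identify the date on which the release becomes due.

2028/03/08

The last day of the objection period: 59 calendar days after 2027/10/11 is 2027/12/09.
The date on which the release becomes due: 2027/12/09 + 90 days = 2028/03/08.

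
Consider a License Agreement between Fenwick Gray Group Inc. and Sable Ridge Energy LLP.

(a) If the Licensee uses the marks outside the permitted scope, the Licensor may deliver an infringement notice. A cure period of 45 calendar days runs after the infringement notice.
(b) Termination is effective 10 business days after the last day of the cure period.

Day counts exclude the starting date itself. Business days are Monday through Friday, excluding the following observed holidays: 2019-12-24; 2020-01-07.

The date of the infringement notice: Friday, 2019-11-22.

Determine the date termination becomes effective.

Adding 45 calendar days to 2019-11-22 gives 2020-01-06, which is the last day of the cure period.
From Monday, 2020-01-06, 10 business days (Jan 8, Jan 9, Jan 10, Jan 13, Jan 14, Jan 15, Jan 16, Jan 17, Jan 20, Jan 21, skipping weekends and the listed holiday on Jan 7) brings us to Tuesday, 2020-01-21, which is the date termination becomes effective.

2020-01-21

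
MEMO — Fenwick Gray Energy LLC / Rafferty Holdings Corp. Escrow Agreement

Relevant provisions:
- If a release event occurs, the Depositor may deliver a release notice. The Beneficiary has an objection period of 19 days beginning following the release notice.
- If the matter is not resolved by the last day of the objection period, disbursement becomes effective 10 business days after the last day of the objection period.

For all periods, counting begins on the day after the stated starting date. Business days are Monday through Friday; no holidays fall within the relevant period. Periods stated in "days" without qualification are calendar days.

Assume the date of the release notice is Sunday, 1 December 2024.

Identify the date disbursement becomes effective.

The last day of the objection period: 19 calendar days after 1 December 2024 is 20 December 2024.
The date disbursement becomes effective: 10 business days after Friday, 20 December 2024, skipping weekends — Dec 23, Dec 24, Dec 25, Dec 26, Dec 27, Dec 30, Dec 31, Jan 1, Jan 2, Jan 3 — lands on Friday, 3 January 2025.

3 January 2025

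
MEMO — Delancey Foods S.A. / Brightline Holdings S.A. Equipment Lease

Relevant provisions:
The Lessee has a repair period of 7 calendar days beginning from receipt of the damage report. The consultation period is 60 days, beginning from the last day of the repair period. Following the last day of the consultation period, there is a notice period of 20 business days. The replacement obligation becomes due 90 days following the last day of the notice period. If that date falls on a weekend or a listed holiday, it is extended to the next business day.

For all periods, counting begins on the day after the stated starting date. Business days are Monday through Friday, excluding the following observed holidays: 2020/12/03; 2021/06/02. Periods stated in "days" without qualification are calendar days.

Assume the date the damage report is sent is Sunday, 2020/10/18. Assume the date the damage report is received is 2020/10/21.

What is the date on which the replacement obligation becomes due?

2021/04/22

The last day of the repair period: 7 calendar days after 2020/10/21 is 2020/10/28.
The last day of the consultation period: 60 calendar days after 2020/10/28 is 2020/12/27.
The last day of the notice period: counting 20 business days from Sunday, 2020/12/27 (Dec 28, Dec 29, Dec 30, Dec 31, …, Jan 20, Jan 21, Jan 22, skipping weekends) reaches Friday, 2021/01/22.
Adding 90 calendar days to 2021/01/22 gives 2021/04/22, which is the date on which the replacement obligation becomes due. 2021/04/22 is a Thursday and is not a listed holiday, so no roll-forward applies.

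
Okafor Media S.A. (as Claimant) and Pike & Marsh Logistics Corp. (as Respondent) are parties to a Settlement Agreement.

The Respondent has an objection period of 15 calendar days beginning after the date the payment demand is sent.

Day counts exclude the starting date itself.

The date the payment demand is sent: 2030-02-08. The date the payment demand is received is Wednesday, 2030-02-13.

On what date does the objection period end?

2030-02-23

Adding 15 calendar days to 2030-02-08 gives 2030-02-23, which is the last day of the objection period.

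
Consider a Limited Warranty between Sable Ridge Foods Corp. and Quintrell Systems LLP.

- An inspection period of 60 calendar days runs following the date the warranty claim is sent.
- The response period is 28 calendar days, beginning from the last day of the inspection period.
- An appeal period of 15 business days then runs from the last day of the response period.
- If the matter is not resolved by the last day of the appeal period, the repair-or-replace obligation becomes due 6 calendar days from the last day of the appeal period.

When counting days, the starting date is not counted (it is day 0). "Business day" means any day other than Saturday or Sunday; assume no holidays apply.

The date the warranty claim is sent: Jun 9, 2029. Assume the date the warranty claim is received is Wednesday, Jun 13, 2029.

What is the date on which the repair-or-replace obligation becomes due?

Adding 60 calendar days to Jun 9, 2029 gives Aug 8, 2029, which is the last day of the inspection period.
The last day of the response period: Aug 8, 2029 + 28 days = Sep 5, 2029.
The last day of the appeal period: 15 business days after Wednesday, Sep 5, 2029, skipping weekends — Sep 6, Sep 7, Sep 10, Sep 11, …, Sep 24, Sep 25, Sep 26 — lands on Wednesday, Sep 26, 2029.
The date on which the repair-or-replace obligation becomes due: Sep 26, 2029 + 6 days = Oct 2, 2029.

Oct 2, 2029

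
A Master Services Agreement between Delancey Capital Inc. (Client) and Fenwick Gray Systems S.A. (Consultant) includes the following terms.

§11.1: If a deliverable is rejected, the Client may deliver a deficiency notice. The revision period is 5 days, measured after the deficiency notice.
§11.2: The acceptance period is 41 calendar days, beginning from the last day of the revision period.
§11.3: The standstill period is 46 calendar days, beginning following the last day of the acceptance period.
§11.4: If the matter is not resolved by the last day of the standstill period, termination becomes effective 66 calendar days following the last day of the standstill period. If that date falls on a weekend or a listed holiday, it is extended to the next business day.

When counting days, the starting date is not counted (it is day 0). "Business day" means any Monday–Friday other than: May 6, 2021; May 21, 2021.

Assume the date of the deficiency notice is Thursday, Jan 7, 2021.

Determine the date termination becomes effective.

Jun 14, 2021

The last day of the revision period: Jan 7, 2021 + 5 days = Jan 12, 2021.
The last day of the acceptance period: 41 calendar days after Jan 12, 2021 is Feb 22, 2021.
The last day of the standstill period: Feb 22, 2021 + 46 days = Apr 9, 2021.
The date termination becomes effective: 66 calendar days after Apr 9, 2021 is Jun 14, 2021. Jun 14, 2021 is a Monday and is not a listed holiday, so no roll-forward applies.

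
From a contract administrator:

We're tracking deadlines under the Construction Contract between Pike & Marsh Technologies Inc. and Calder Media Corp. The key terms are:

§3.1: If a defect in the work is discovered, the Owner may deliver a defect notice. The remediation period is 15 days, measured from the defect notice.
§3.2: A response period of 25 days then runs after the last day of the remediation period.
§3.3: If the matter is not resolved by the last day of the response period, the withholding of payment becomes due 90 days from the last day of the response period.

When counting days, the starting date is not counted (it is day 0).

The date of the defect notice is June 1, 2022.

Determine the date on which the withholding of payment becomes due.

The last day of the remediation period: 15 calendar days after June 1, 2022 is June 16, 2022.
The last day of the response period: June 16, 2022 + 25 days = July 11, 2022.
Adding 90 calendar days to July 11, 2022 gives October 9, 2022, which is the date on which the withholding of payment becomes due.

October 9, 2022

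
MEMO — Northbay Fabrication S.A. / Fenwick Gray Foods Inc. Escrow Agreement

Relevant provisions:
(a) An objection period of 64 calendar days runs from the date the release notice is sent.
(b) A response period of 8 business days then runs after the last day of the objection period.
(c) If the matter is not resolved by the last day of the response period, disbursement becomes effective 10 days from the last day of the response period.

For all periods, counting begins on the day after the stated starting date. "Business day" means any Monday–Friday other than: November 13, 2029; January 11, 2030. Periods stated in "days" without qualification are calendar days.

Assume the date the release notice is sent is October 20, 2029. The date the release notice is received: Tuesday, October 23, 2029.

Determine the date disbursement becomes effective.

January 12, 2030

The last day of the objection period: 64 calendar days after October 20, 2029 is December 23, 2029.
The last day of the response period: counting 8 business days from Sunday, December 23, 2029 (Dec 24, Dec 25, Dec 26, Dec 27, Dec 28, Dec 31, Jan 1, Jan 2, skipping weekends) reaches Wednesday, January 2, 2030.
The date disbursement becomes effective: January 2, 2030 + 10 days = January 12, 2030.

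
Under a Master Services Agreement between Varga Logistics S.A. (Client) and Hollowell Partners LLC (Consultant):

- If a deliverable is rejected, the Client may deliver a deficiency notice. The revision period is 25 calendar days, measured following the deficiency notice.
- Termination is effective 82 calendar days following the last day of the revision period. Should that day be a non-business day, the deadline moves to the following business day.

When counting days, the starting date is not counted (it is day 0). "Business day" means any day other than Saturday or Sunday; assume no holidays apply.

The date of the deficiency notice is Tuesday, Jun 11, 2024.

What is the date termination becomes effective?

Sep 26, 2024

The last day of the revision period: Jun 11, 2024 + 25 days = Jul 6, 2024.
The date termination becomes effective: 82 calendar days after Jul 6, 2024 is Sep 26, 2024. Sep 26, 2024 is a Thursday, so no roll-forward applies.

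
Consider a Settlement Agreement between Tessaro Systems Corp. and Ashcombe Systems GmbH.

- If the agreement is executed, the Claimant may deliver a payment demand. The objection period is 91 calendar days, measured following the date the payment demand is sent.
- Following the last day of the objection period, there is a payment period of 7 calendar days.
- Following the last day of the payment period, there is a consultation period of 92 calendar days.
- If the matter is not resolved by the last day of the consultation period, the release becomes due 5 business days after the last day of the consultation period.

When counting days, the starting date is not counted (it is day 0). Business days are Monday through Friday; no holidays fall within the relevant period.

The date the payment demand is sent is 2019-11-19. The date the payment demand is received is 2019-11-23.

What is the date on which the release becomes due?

The last day of the objection period: 2019-11-19 + 91 days = 2020-02-18.
Adding 7 calendar days to 2020-02-18 gives 2020-02-25, which is the last day of the payment period.
The last day of the consultation period: 2020-02-25 + 92 days = 2020-05-27.
The date on which the release becomes due: counting 5 business days from Wednesday, 2020-05-27 (May 28, May 29, Jun 1, Jun 2, Jun 3, skipping weekends) reaches Wednesday, 2020-06-03.

2020-06-03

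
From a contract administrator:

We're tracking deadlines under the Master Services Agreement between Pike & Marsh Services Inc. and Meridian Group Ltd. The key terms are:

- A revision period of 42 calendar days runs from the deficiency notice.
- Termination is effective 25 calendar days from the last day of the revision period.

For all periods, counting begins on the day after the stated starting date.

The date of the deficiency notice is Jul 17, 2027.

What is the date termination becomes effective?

The last day of the revision period: 42 calendar days after Jul 17, 2027 is Aug 28, 2027.
The date termination becomes effective: Aug 28, 2027 + 25 days = Sep 22, 2027.

Sep 22, 2027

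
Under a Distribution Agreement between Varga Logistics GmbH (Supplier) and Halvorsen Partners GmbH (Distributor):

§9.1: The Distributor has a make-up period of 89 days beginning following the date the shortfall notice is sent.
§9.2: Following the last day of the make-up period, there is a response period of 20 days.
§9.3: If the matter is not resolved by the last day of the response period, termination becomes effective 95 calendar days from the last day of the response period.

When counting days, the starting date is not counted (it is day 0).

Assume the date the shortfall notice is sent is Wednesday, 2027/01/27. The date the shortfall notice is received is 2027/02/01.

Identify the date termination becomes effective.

The last day of the make-up period: 2027/01/27 + 89 days = 2027/04/26.
The last day of the response period: 2027/04/26 + 20 days = 2027/05/16.
Adding 95 calendar days to 2027/05/16 gives 2027/08/19, which is the date termination becomes effective.

2027/08/19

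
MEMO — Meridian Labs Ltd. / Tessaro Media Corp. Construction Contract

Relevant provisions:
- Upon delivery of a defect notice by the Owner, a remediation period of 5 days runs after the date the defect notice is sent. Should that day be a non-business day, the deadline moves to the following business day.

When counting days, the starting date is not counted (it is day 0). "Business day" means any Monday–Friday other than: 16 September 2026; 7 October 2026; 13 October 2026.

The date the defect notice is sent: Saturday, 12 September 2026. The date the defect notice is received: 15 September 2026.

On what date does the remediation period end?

The last day of the remediation period: 12 September 2026 + 5 days = 17 September 2026. 17 September 2026 is a Thursday and is not a listed holiday, so no roll-forward applies.

17 September 2026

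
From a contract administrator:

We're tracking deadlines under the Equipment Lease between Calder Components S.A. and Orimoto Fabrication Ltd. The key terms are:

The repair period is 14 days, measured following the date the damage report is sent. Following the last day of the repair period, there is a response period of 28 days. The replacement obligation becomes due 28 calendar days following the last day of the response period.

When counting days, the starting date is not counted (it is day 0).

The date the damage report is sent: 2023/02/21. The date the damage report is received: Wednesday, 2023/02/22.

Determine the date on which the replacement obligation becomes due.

2023/05/02

The last day of the repair period: 14 calendar days after 2023/02/21 is 2023/03/07.
Adding 28 calendar days to 2023/03/07 gives 2023/04/04, which is the last day of the response period.
Adding 28 calendar days to 2023/04/04 gives 2023/05/02, which is the date on which the replacement obligation becomes due.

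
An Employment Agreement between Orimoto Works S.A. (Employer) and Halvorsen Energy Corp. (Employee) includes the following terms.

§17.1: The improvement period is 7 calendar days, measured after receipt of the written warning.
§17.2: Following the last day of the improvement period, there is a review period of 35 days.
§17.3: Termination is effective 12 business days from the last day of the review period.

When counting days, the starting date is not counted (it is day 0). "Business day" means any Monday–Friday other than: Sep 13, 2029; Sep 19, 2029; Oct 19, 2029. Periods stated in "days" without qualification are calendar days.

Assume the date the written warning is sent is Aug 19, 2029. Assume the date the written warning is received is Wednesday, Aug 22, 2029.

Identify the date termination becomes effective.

Oct 22, 2029

Adding 7 calendar days to Aug 22, 2029 gives Aug 29, 2029, which is the last day of the improvement period.
Adding 35 calendar days to Aug 29, 2029 gives Oct 3, 2029, which is the last day of the review period.
From Wednesday, Oct 3, 2029, 12 business days (Oct 4, Oct 5, Oct 8, Oct 9, …, Oct 17, Oct 18, Oct 22, skipping weekends and the listed holiday on Oct 19) brings us to Monday, Oct 22, 2029, which is the date termination becomes effective.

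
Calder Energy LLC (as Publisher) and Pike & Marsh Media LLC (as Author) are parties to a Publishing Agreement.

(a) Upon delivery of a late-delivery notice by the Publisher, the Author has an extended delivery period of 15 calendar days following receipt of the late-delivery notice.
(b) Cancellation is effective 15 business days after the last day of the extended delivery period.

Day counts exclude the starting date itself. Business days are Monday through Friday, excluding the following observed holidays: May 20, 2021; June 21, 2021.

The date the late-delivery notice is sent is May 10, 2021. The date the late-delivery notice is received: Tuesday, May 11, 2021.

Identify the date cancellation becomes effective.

The last day of the extended delivery period: 15 calendar days after May 11, 2021 is May 26, 2021.
The date cancellation becomes effective: counting 15 business days from Wednesday, May 26, 2021 (May 27, May 28, May 31, Jun 1, …, Jun 14, Jun 15, Jun 16, skipping weekends) reaches Wednesday, June 16, 2021.

June 16, 2021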